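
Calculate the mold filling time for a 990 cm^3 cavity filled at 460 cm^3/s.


Formula: t_fill = V_mold / Q_flow
t = 990 cm^3 / 460 cm^3/s = 2.1522 s

Answer: 2.1522 s


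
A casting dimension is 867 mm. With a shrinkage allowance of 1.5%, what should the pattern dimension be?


Formula: L_pattern = L_casting * (1 + shrinkage_rate/100)
Shrinkage factor = 1 + 1.5/100 = 1.015
L_pattern = 867 mm * 1.015 = 880.0050 mm

Answer: 880.0050 mm


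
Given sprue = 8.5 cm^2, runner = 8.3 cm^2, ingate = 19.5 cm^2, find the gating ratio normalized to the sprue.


Sprue:Runner:Ingate = 1 : 8.3/8.5 : 19.5/8.5 = 1:0.98:2.29


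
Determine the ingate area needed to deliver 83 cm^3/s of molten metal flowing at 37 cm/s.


Formula: A_ingate = Q / v  (continuity equation)
A = 83 cm^3/s / 37 cm/s = 2.2432 cm^2

Answer: 2.2432 cm^2


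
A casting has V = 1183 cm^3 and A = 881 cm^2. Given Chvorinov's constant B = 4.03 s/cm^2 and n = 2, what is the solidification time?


Formula: t_s = B * (V/A)^n  (Chvorinov's rule, n=2)
Modulus M = V/A = 1183/881 = 1.342792 cm
M^2 = 1.342792^2 = 1.803090 cm^2
t_s = 4.03 * 1.803090 = 7.2665 s

Answer: 7.2665 s


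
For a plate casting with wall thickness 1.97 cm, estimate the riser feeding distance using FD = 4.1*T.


Formula: FD = 4.1 * T  (riser feeding-distance rule)
FD = 4.1 * 1.97 cm = 8.0770 cm

Final answer: 8.0770 cm


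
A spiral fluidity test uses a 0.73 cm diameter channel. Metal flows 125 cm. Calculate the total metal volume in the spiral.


Formula: V = pi * (d/2)^2 * L  (cylinder volume)
Radius = 0.73/2 = 0.365 cm
V = pi * 0.365^2 * 125 = 52.3173 cm^3


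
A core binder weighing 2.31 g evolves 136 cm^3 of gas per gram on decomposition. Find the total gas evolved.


Formula: V_gas = W_binder * gas_evolution_rate
V = 2.31 g * 136 cm^3/g = 314.1600 cm^3


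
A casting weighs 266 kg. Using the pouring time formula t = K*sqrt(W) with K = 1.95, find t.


Formula: t = K * sqrt(W)
sqrt(W) = sqrt(266) = 16.30951
t = 1.95 * 16.30951 = 31.8035 s


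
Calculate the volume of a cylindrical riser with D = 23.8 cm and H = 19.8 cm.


Formula: V = pi * (D/2)^2 * H  (cylinder volume)
Radius = D/2 = 23.8/2 = 11.9 cm
V = pi * 11.9^2 * 19.8 = 8808.6425 cm^3


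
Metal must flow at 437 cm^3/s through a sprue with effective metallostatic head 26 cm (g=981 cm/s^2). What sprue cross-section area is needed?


Formula: v = sqrt(2*g*h), A = Q/v
Velocity: v = sqrt(2 * 981 * 26) = sqrt(51012) = 225.8584 cm/s
Sprue area: A = Q / v = 437 / 225.8584 = 1.9348 cm^2

Answer: 1.9348 cm^2


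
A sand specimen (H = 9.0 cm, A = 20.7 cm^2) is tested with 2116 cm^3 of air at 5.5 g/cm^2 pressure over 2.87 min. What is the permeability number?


Formula: Permeability Number P = (V * H) / (p * A * t)
Numerator: V * H = 2116 * 9.0 = 19044.0
Denominator: p * A * t = 5.5 * 20.7 * 2.87 = 326.7495
P = 19044.0 / 326.7495 = 58.2832


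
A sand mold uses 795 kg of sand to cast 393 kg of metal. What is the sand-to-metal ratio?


Formula: Sand-to-Metal Ratio = W_sand / W_metal
Ratio = 795 kg / 393 kg = 2.0229

2.0229


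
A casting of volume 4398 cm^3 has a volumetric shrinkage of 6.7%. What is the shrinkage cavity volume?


Formula: V_shrink = V_casting * shrinkage_pct / 100
V_shrink = 4398 cm^3 * 6.7 / 100 = 294.6660 cm^3

294.6660 cm^3


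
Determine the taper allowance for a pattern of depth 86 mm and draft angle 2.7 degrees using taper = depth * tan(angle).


Formula: taper = depth * tan(draft_angle)
tan(2.7 deg) = 0.0471588
taper = 86 mm * 0.0471588 = 4.0557 mm

Answer: 4.0557 mm


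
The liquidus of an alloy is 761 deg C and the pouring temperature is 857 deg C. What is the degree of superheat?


Formula: Superheat = T_pour - T_melt
Superheat = 857 - 761 = 96 deg C

Final answer: 96 deg C


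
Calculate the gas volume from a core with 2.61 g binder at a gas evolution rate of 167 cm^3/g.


Formula: V_gas = W_binder * gas_evolution_rate
V = 2.61 g * 167 cm^3/g = 435.8700 cm^3

435.8700 cm^3


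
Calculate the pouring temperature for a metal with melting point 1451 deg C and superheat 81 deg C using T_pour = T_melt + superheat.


Formula: T_pour = T_melt + Superheat
T_pour = 1451 + 81 = 1532 deg C

1532 deg C


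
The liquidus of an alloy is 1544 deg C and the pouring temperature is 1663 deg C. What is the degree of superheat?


Formula: Superheat = T_pour - T_melt
Superheat = 1663 - 1544 = 119 deg C


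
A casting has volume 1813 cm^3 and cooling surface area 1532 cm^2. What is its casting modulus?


Formula: Casting Modulus M = V / A
M = 1813 cm^3 / 1532 cm^2 = 1.1834 cm

Final answer: 1.1834 cm


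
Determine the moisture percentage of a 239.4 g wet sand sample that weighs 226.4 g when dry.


Formula: MC = (W_wet - W_dry) / W_wet * 100
Water mass = 239.4 - 226.4 = 13.0 g
MC = 13.0 / 239.4 * 100 = 5.4302%

Final answer: 5.4302%


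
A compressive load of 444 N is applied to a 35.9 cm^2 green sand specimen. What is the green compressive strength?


Formula: Compressive Strength = Force / Area
Strength = 444 N / 35.9 cm^2 = 12.3677 N/cm^2

Final answer: 12.3677 N/cm^2


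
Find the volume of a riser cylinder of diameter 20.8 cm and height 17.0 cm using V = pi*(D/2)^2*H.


Formula: V = pi * (D/2)^2 * H  (cylinder volume)
Radius = D/2 = 20.8/2 = 10.4 cm
V = pi * 10.4^2 * 17.0 = 5776.5092 cm^3

5776.5092 cm^3


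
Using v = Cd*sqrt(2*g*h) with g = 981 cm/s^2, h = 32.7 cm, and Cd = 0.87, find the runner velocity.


Formula: v = Cd * sqrt(2 * g * h)  (Torricelli with discharge coefficient)
2*g*h = 2 * 981 * 32.7 = 64157.4 cm^2/s^2
sqrt(64157.4) = 253.29311 cm/s
v = 0.87 * 253.29311 = 220.3650 cm/s


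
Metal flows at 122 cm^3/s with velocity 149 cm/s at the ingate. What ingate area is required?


Formula: A_ingate = Q / v  (continuity equation)
A = 122 cm^3/s / 149 cm/s = 0.8188 cm^2

Final answer: 0.8188 cm^2


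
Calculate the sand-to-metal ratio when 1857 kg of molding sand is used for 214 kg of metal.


Formula: Sand-to-Metal Ratio = W_sand / W_metal
Ratio = 1857 kg / 214 kg = 8.6776

8.6776


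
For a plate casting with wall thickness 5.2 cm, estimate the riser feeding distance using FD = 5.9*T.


Formula: FD = 5.9 * T  (riser feeding-distance rule)
FD = 5.9 * 5.2 cm = 30.6800 cm

Answer: 30.6800 cm


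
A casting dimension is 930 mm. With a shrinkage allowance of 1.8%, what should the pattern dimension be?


Formula: L_pattern = L_casting * (1 + shrinkage_rate/100)
Shrinkage factor = 1 + 1.8/100 = 1.018
L_pattern = 930 mm * 1.018 = 946.7400 mm

Final answer: 946.7400 mm


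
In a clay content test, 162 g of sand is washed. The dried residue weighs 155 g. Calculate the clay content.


Formula: Clay% = (W_total - W_washed) / W_total * 100
Clay mass = 162 - 155 = 7 g
Clay% = 7 / 162 * 100 = 4.3210%

Final answer: 4.3210%


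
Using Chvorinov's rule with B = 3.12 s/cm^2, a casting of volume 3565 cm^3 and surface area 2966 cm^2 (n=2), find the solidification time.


Formula: t_s = B * (V/A)^n  (Chvorinov's rule, n=2)
Modulus M = V/A = 3565/2966 = 1.201955 cm
M^2 = 1.201955^2 = 1.444696 cm^2
t_s = 3.12 * 1.444696 = 4.5075 s

Answer: 4.5075 s


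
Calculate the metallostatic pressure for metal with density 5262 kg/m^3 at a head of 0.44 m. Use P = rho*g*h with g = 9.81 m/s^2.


Formula: P = rho * g * h
rho * g = 5262 * 9.81 = 51620.22 N/m^3
P = 51620.22 * 0.44 = 22712.8968 Pa

22712.8968 Pa


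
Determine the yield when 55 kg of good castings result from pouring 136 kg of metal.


Formula: Casting Yield = (W_good / W_total) * 100
Yield = (55 kg / 136 kg) * 100 = 40.4412%

Final answer: 40.4412%


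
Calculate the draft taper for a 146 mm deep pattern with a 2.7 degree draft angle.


Formula: taper = depth * tan(draft_angle)
tan(2.7 deg) = 0.0471588
taper = 146 mm * 0.0471588 = 6.8852 mm


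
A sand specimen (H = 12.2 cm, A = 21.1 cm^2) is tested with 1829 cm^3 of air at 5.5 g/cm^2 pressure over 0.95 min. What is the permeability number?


Formula: Permeability Number P = (V * H) / (p * A * t)
Numerator: V * H = 1829 * 12.2 = 22313.8
Denominator: p * A * t = 5.5 * 21.1 * 0.95 = 110.2475
P = 22313.8 / 110.2475 = 202.3973


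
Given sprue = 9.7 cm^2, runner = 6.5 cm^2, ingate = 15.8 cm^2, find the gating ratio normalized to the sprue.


Sprue:Runner:Ingate = 1 : 6.5/9.7 : 15.8/9.7 = 1:0.67:1.63

Answer: 1:0.67:1.63


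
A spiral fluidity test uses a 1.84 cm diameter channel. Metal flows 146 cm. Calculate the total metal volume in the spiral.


Formula: V = pi * (d/2)^2 * L  (cylinder volume)
Radius = 1.84/2 = 0.92 cm
V = pi * 0.92^2 * 146 = 388.2204 cm^3


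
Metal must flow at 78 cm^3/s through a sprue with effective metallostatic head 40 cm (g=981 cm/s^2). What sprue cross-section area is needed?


Formula: v = sqrt(2*g*h), A = Q/v
Velocity: v = sqrt(2 * 981 * 40) = sqrt(78480) = 280.1428 cm/s
Sprue area: A = Q / v = 78 / 280.1428 = 0.2784 cm^2

Answer: 0.2784 cm^2


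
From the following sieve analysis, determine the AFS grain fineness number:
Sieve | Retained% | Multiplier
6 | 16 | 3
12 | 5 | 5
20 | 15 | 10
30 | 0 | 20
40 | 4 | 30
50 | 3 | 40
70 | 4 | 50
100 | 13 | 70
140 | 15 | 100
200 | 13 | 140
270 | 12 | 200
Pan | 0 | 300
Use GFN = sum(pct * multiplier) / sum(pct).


Formula: GFN = sum(pct * multiplier) / sum(pct)
sum(pct * multiplier) = 7293
sum(pct) = 100
GFN = 7293 / 100 = 72.93

72.93


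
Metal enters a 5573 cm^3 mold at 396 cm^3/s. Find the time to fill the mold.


Formula: t_fill = V_mold / Q_flow
t = 5573 cm^3 / 396 cm^3/s = 14.0732 s

14.0732 s


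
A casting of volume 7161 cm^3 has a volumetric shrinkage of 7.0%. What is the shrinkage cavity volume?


Formula: V_shrink = V_casting * shrinkage_pct / 100
V_shrink = 7161 cm^3 * 7.0 / 100 = 501.2700 cm^3

501.2700 cm^3


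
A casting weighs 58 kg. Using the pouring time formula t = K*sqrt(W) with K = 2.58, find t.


Formula: t = K * sqrt(W)
sqrt(W) = sqrt(58) = 7.61577
t = 2.58 * 7.61577 = 19.6487 s

19.6487 s


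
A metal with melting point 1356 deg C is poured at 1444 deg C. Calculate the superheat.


Formula: Superheat = T_pour - T_melt
Superheat = 1444 - 1356 = 88 deg C

Final answer: 88 deg C


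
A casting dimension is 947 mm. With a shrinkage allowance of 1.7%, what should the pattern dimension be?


Formula: L_pattern = L_casting * (1 + shrinkage_rate/100)
Shrinkage factor = 1 + 1.7/100 = 1.017
L_pattern = 947 mm * 1.017 = 963.0990 mm

963.0990 mm


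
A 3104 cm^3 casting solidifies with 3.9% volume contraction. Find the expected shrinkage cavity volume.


Formula: V_shrink = V_casting * shrinkage_pct / 100
V_shrink = 3104 cm^3 * 3.9 / 100 = 121.0560 cm^3

Answer: 121.0560 cm^3


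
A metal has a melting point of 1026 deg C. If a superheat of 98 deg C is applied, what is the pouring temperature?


Formula: T_pour = T_melt + Superheat
T_pour = 1026 + 98 = 1124 deg C

1124 deg C


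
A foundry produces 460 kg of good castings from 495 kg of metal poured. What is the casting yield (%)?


Formula: Casting Yield = (W_good / W_total) * 100
Yield = (460 kg / 495 kg) * 100 = 92.9293%

Answer: 92.9293%


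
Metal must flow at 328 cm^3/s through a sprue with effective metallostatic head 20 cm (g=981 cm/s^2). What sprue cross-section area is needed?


Formula: v = sqrt(2*g*h), A = Q/v
Velocity: v = sqrt(2 * 981 * 20) = sqrt(39240) = 198.0909 cm/s
Sprue area: A = Q / v = 328 / 198.0909 = 1.6558 cm^2

1.6558 cm^2


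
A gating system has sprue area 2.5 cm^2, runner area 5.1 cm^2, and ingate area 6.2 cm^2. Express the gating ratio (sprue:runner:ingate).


Sprue:Runner:Ingate = 1 : 5.1/2.5 : 6.2/2.5 = 1:2.04:2.48

Answer: 1:2.04:2.48


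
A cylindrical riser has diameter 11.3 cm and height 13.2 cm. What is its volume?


Formula: V = pi * (D/2)^2 * H  (cylinder volume)
Radius = D/2 = 11.3/2 = 5.65 cm
V = pi * 5.65^2 * 13.2 = 1323.7949 cm^3

Answer: 1323.7949 cm^3


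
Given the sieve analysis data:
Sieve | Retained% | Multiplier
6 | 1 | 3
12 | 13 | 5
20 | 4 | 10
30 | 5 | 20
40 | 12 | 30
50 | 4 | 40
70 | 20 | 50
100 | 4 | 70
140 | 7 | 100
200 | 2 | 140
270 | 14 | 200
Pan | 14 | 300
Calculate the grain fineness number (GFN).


Formula: GFN = sum(pct * multiplier) / sum(pct)
sum(pct * multiplier) = 9988
sum(pct) = 100
GFN = 9988 / 100 = 99.88

Answer: 99.88


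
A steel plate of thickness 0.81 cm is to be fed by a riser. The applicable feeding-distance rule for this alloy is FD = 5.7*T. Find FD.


Formula: FD = 5.7 * T  (riser feeding-distance rule)
FD = 5.7 * 0.81 cm = 4.6170 cm


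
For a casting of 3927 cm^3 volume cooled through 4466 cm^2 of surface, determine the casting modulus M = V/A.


Formula: Casting Modulus M = V / A
M = 3927 cm^3 / 4466 cm^2 = 0.8793 cm

0.8793 cm


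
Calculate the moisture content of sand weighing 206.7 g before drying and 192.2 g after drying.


Formula: MC = (W_wet - W_dry) / W_wet * 100
Water mass = 206.7 - 192.2 = 14.5 g
MC = 14.5 / 206.7 * 100 = 7.0150%

7.0150%


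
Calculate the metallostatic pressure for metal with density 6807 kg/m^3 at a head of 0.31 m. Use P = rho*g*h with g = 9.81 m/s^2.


Formula: P = rho * g * h
rho * g = 6807 * 9.81 = 66776.67 N/m^3
P = 66776.67 * 0.31 = 20700.7677 Pa

Answer: 20700.7677 Pa


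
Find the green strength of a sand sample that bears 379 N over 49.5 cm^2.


Formula: Compressive Strength = Force / Area
Strength = 379 N / 49.5 cm^2 = 7.6566 N/cm^2

7.6566 N/cm^2


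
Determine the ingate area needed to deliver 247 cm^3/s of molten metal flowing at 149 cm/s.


Formula: A_ingate = Q / v  (continuity equation)
A = 247 cm^3/s / 149 cm/s = 1.6577 cm^2

1.6577 cm^2


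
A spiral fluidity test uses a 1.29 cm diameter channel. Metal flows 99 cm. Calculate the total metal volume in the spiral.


Formula: V = pi * (d/2)^2 * L  (cylinder volume)
Radius = 1.29/2 = 0.645 cm
V = pi * 0.645^2 * 99 = 129.3911 cm^3


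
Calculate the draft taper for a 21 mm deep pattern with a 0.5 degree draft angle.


Formula: taper = depth * tan(draft_angle)
tan(0.5 deg) = 0.0087269
taper = 21 mm * 0.0087269 = 0.1833 mm

Final answer: 0.1833 mm


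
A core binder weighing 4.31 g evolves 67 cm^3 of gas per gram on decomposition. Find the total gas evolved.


Formula: V_gas = W_binder * gas_evolution_rate
V = 4.31 g * 67 cm^3/g = 288.7700 cm^3

Final answer: 288.7700 cm^3


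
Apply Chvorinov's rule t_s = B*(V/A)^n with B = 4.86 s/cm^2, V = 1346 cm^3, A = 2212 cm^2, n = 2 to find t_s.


Formula: t_s = B * (V/A)^n  (Chvorinov's rule, n=2)
Modulus M = V/A = 1346/2212 = 0.608499 cm
M^2 = 0.608499^2 = 0.370271 cm^2
t_s = 4.86 * 0.370271 = 1.7995 s

1.7995 s


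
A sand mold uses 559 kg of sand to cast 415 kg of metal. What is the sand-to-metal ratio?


Formula: Sand-to-Metal Ratio = W_sand / W_metal
Ratio = 559 kg / 415 kg = 1.3470

Answer: 1.3470


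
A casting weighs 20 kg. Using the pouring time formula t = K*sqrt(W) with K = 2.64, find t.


Formula: t = K * sqrt(W)
sqrt(W) = sqrt(20) = 4.47214
t = 2.64 * 4.47214 = 11.8064 s

Answer: 11.8064 s


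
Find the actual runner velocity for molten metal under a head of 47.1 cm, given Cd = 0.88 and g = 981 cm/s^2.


Formula: v = Cd * sqrt(2 * g * h)  (Torricelli with discharge coefficient)
2*g*h = 2 * 981 * 47.1 = 92410.2 cm^2/s^2
sqrt(92410.2) = 303.99046 cm/s
v = 0.88 * 303.99046 = 267.5116 cm/s

Final answer: 267.5116 cm/s


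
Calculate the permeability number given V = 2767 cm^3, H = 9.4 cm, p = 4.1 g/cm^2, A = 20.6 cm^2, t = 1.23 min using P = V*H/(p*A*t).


Formula: Permeability Number P = (V * H) / (p * A * t)
Numerator: V * H = 2767 * 9.4 = 26009.8
Denominator: p * A * t = 4.1 * 20.6 * 1.23 = 103.8858
P = 26009.8 / 103.8858 = 250.3692

250.3692


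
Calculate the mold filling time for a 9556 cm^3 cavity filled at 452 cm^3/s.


Formula: t_fill = V_mold / Q_flow
t = 9556 cm^3 / 452 cm^3/s = 21.1416 s

Answer: 21.1416 s


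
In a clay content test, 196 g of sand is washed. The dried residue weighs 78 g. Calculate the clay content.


Formula: Clay% = (W_total - W_washed) / W_total * 100
Clay mass = 196 - 78 = 118 g
Clay% = 118 / 196 * 100 = 60.2041%

Answer: 60.2041%


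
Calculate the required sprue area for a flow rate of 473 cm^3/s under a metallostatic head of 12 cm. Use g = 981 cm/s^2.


Formula: v = sqrt(2*g*h), A = Q/v
Velocity: v = sqrt(2 * 981 * 12) = sqrt(23544) = 153.4405 cm/s
Sprue area: A = Q / v = 473 / 153.4405 = 3.0826 cm^2

3.0826 cm^2


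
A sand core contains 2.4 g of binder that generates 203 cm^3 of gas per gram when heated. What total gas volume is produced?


Formula: V_gas = W_binder * gas_evolution_rate
V = 2.4 g * 203 cm^3/g = 487.2000 cm^3

487.2000 cm^3


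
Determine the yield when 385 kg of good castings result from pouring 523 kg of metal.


Formula: Casting Yield = (W_good / W_total) * 100
Yield = (385 kg / 523 kg) * 100 = 73.6138%


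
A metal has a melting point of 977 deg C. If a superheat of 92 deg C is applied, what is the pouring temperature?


Formula: T_pour = T_melt + Superheat
T_pour = 977 + 92 = 1069 deg C

Final answer: 1069 deg C


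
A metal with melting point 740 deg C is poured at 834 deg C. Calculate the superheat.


Formula: Superheat = T_pour - T_melt
Superheat = 834 - 740 = 94 deg C

Answer: 94 deg C


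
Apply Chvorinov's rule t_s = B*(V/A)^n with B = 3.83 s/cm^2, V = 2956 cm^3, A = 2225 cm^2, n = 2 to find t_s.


Formula: t_s = B * (V/A)^n  (Chvorinov's rule, n=2)
Modulus M = V/A = 2956/2225 = 1.328539 cm
M^2 = 1.328539^2 = 1.765016 cm^2
t_s = 3.83 * 1.765016 = 6.7600 s


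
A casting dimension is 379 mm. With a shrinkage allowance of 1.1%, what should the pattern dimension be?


Formula: L_pattern = L_casting * (1 + shrinkage_rate/100)
Shrinkage factor = 1 + 1.1/100 = 1.011
L_pattern = 379 mm * 1.011 = 383.1690 mm

383.1690 mm


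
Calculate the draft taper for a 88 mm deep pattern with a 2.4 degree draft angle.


Formula: taper = depth * tan(draft_angle)
tan(2.4 deg) = 0.0419124
taper = 88 mm * 0.0419124 = 3.6883 mm

Final answer: 3.6883 mm


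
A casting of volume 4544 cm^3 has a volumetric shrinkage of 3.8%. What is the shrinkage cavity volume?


Formula: V_shrink = V_casting * shrinkage_pct / 100
V_shrink = 4544 cm^3 * 3.8 / 100 = 172.6720 cm^3

172.6720 cm^3


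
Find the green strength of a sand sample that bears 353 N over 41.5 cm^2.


Formula: Compressive Strength = Force / Area
Strength = 353 N / 41.5 cm^2 = 8.5060 N/cm^2

Final answer: 8.5060 N/cm^2


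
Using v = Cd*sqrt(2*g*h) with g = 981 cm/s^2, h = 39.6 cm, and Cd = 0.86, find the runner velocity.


Formula: v = Cd * sqrt(2 * g * h)  (Torricelli with discharge coefficient)
2*g*h = 2 * 981 * 39.6 = 77695.2 cm^2/s^2
sqrt(77695.2) = 278.73859 cm/s
v = 0.86 * 278.73859 = 239.7152 cm/s


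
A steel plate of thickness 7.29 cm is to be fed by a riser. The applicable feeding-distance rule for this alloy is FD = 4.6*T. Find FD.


Formula: FD = 4.6 * T  (riser feeding-distance rule)
FD = 4.6 * 7.29 cm = 33.5340 cm

Answer: 33.5340 cm


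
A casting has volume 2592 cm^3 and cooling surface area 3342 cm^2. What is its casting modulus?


Formula: Casting Modulus M = V / A
M = 2592 cm^3 / 3342 cm^2 = 0.7756 cm

0.7756 cm


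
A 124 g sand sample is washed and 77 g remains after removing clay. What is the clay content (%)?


Formula: Clay% = (W_total - W_washed) / W_total * 100
Clay mass = 124 - 77 = 47 g
Clay% = 47 / 124 * 100 = 37.9032%

Final answer: 37.9032%


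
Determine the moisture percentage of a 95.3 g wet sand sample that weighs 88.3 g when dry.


Formula: MC = (W_wet - W_dry) / W_wet * 100
Water mass = 95.3 - 88.3 = 7.0 g
MC = 7.0 / 95.3 * 100 = 7.3452%

7.3452%


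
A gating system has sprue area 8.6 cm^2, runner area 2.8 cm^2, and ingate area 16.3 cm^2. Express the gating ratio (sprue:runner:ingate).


Sprue:Runner:Ingate = 1 : 2.8/8.6 : 16.3/8.6 = 1:0.33:1.90

1:0.33:1.90


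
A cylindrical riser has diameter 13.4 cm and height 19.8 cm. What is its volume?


Formula: V = pi * (D/2)^2 * H  (cylinder volume)
Radius = D/2 = 13.4/2 = 6.7 cm
V = pi * 6.7^2 * 19.8 = 2792.3167 cm^3

Answer: 2792.3167 cm^3


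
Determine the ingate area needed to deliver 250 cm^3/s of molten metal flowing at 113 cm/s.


Formula: A_ingate = Q / v  (continuity equation)
A = 250 cm^3/s / 113 cm/s = 2.2124 cm^2

2.2124 cm^2


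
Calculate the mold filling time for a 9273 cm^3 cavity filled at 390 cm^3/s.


Formula: t_fill = V_mold / Q_flow
t = 9273 cm^3 / 390 cm^3/s = 23.7769 s

Final answer: 23.7769 s


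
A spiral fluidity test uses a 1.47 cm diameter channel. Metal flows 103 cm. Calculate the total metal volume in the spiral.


Formula: V = pi * (d/2)^2 * L  (cylinder volume)
Radius = 1.47/2 = 0.735 cm
V = pi * 0.735^2 * 103 = 174.8082 cm^3

Final answer: 174.8082 cm^3


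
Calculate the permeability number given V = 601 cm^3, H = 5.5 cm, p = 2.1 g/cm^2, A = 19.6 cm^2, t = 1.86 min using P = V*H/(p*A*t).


Formula: Permeability Number P = (V * H) / (p * A * t)
Numerator: V * H = 601 * 5.5 = 3305.5
Denominator: p * A * t = 2.1 * 19.6 * 1.86 = 76.5576
P = 3305.5 / 76.5576 = 43.1766

43.1766


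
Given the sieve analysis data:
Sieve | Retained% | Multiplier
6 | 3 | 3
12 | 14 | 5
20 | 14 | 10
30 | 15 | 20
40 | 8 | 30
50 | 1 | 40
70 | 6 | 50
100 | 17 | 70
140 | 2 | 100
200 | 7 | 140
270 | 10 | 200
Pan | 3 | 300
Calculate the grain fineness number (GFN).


Formula: GFN = sum(pct * multiplier) / sum(pct)
sum(pct * multiplier) = 6369
sum(pct) = 100
GFN = 6369 / 100 = 63.69

Final answer: 63.69


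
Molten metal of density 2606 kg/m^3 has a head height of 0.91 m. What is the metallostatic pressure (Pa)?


Formula: P = rho * g * h
rho * g = 2606 * 9.81 = 25564.86 N/m^3
P = 25564.86 * 0.91 = 23264.0226 Pa

23264.0226 Pa


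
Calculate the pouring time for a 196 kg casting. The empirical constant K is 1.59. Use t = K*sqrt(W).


Formula: t = K * sqrt(W)
sqrt(W) = sqrt(196) = 14.00000
t = 1.59 * 14.00000 = 22.2600 s


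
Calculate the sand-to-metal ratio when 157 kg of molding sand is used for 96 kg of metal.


Formula: Sand-to-Metal Ratio = W_sand / W_metal
Ratio = 157 kg / 96 kg = 1.6354

Final answer: 1.6354


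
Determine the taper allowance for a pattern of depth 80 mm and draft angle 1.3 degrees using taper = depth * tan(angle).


Formula: taper = depth * tan(draft_angle)
tan(1.3 deg) = 0.0226932
taper = 80 mm * 0.0226932 = 1.8155 mm

Answer: 1.8155 mm


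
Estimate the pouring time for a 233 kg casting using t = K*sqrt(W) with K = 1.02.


Formula: t = K * sqrt(W)
sqrt(W) = sqrt(233) = 15.26434
t = 1.02 * 15.26434 = 15.5696 s

Answer: 15.5696 s


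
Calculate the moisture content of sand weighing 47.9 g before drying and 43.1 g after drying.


Formula: MC = (W_wet - W_dry) / W_wet * 100
Water mass = 47.9 - 43.1 = 4.8 g
MC = 4.8 / 47.9 * 100 = 10.0209%

10.0209%


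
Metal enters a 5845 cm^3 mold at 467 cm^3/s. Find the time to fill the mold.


Formula: t_fill = V_mold / Q_flow
t = 5845 cm^3 / 467 cm^3/s = 12.5161 s

Answer: 12.5161 s


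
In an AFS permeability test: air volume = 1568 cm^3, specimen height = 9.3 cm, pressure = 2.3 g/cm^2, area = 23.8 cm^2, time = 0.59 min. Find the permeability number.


Formula: Permeability Number P = (V * H) / (p * A * t)
Numerator: V * H = 1568 * 9.3 = 14582.4
Denominator: p * A * t = 2.3 * 23.8 * 0.59 = 32.2966
P = 14582.4 / 32.2966 = 451.5150

Answer: 451.5150


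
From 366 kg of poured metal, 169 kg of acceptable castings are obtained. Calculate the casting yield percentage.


Formula: Casting Yield = (W_good / W_total) * 100
Yield = (169 kg / 366 kg) * 100 = 46.1749%

46.1749%


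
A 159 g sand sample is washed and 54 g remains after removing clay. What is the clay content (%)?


Formula: Clay% = (W_total - W_washed) / W_total * 100
Clay mass = 159 - 54 = 105 g
Clay% = 105 / 159 * 100 = 66.0377%

Final answer: 66.0377%


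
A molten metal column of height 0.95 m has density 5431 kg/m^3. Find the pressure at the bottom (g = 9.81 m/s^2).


Formula: P = rho * g * h
rho * g = 5431 * 9.81 = 53278.11 N/m^3
P = 53278.11 * 0.95 = 50614.2045 Pa

50614.2045 Pa


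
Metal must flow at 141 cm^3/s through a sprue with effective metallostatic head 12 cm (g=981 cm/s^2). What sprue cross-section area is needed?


Formula: v = sqrt(2*g*h), A = Q/v
Velocity: v = sqrt(2 * 981 * 12) = sqrt(23544) = 153.4405 cm/s
Sprue area: A = Q / v = 141 / 153.4405 = 0.9189 cm^2

Answer: 0.9189 cm^2


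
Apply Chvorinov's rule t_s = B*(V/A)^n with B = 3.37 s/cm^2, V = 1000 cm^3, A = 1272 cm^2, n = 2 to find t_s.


Formula: t_s = B * (V/A)^n  (Chvorinov's rule, n=2)
Modulus M = V/A = 1000/1272 = 0.786164 cm
M^2 = 0.786164^2 = 0.618054 cm^2
t_s = 3.37 * 0.618054 = 2.0828 s


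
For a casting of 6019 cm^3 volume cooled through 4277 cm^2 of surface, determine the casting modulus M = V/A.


Formula: Casting Modulus M = V / A
M = 6019 cm^3 / 4277 cm^2 = 1.4073 cm

Final answer: 1.4073 cm


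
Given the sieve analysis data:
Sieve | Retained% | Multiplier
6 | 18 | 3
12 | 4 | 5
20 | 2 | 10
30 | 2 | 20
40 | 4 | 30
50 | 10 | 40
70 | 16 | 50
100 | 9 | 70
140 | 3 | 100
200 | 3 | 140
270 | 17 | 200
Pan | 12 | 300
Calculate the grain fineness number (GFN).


Formula: GFN = sum(pct * multiplier) / sum(pct)
sum(pct * multiplier) = 9804
sum(pct) = 100
GFN = 9804 / 100 = 98.04

Answer: 98.04


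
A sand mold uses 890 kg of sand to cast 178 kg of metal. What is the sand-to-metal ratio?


Formula: Sand-to-Metal Ratio = W_sand / W_metal
Ratio = 890 kg / 178 kg = 5.0000

5.0000


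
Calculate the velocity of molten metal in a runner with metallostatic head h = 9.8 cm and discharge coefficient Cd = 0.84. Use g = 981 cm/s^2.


Formula: v = Cd * sqrt(2 * g * h)  (Torricelli with discharge coefficient)
2*g*h = 2 * 981 * 9.8 = 19227.6 cm^2/s^2
sqrt(19227.6) = 138.66362 cm/s
v = 0.84 * 138.66362 = 116.4774 cm/s


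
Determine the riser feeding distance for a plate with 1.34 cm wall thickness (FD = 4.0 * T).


Formula: FD = 4.0 * T  (riser feeding-distance rule)
FD = 4.0 * 1.34 cm = 5.3600 cm

5.3600 cm


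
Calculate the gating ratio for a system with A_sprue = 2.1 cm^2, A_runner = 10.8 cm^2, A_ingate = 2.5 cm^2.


Sprue:Runner:Ingate = 1 : 10.8/2.1 : 2.5/2.1 = 1:5.14:1.19

Answer: 1:5.14:1.19


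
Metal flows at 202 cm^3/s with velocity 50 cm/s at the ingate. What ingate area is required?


Formula: A_ingate = Q / v  (continuity equation)
A = 202 cm^3/s / 50 cm/s = 4.0400 cm^2


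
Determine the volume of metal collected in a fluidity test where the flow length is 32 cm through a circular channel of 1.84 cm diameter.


Formula: V = pi * (d/2)^2 * L  (cylinder volume)
Radius = 1.84/2 = 0.92 cm
V = pi * 0.92^2 * 32 = 85.0894 cm^3


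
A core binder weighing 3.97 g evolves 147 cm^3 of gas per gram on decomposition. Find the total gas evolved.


Formula: V_gas = W_binder * gas_evolution_rate
V = 3.97 g * 147 cm^3/g = 583.5900 cm^3

583.5900 cm^3


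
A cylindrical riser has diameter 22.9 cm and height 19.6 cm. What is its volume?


Formula: V = pi * (D/2)^2 * H  (cylinder volume)
Radius = D/2 = 22.9/2 = 11.45 cm
V = pi * 11.45^2 * 19.6 = 8072.6648 cm^3

8072.6648 cm^3


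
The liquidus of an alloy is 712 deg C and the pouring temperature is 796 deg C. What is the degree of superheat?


Formula: Superheat = T_pour - T_melt
Superheat = 796 - 712 = 84 deg C

84 deg C


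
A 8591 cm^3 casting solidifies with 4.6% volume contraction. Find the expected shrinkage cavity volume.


Formula: V_shrink = V_casting * shrinkage_pct / 100
V_shrink = 8591 cm^3 * 4.6 / 100 = 395.1860 cm^3

395.1860 cm^3


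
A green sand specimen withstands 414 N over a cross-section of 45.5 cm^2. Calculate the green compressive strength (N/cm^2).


Formula: Compressive Strength = Force / Area
Strength = 414 N / 45.5 cm^2 = 9.0989 N/cm^2

Final answer: 9.0989 N/cm^2


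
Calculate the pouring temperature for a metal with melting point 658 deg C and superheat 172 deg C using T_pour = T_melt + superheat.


Formula: T_pour = T_melt + Superheat
T_pour = 658 + 172 = 830 deg C

Answer: 830 deg C


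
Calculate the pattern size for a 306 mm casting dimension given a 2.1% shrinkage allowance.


Formula: L_pattern = L_casting * (1 + shrinkage_rate/100)
Shrinkage factor = 1 + 2.1/100 = 1.021
L_pattern = 306 mm * 1.021 = 312.4260 mm


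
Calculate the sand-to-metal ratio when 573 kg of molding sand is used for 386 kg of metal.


Formula: Sand-to-Metal Ratio = W_sand / W_metal
Ratio = 573 kg / 386 kg = 1.4845


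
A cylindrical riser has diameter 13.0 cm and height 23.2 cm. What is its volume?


Formula: V = pi * (D/2)^2 * H  (cylinder volume)
Radius = D/2 = 13.0/2 = 6.5 cm
V = pi * 6.5^2 * 23.2 = 3079.3891 cm^3


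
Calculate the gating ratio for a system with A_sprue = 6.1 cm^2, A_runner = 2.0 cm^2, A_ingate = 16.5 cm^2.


Sprue:Runner:Ingate = 1 : 2.0/6.1 : 16.5/6.1 = 1:0.33:2.70

Final answer: 1:0.33:2.70


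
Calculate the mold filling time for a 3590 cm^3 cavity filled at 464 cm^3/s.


Formula: t_fill = V_mold / Q_flow
t = 3590 cm^3 / 464 cm^3/s = 7.7371 s

7.7371 s


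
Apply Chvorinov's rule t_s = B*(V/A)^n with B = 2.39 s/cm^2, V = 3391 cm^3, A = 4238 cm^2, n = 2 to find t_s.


Formula: t_s = B * (V/A)^n  (Chvorinov's rule, n=2)
Modulus M = V/A = 3391/4238 = 0.800142 cm
M^2 = 0.800142^2 = 0.640227 cm^2
t_s = 2.39 * 0.640227 = 1.5301 s


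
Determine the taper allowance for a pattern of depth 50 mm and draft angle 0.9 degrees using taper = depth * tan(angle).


Formula: taper = depth * tan(draft_angle)
tan(0.9 deg) = 0.0157093
taper = 50 mm * 0.0157093 = 0.7855 mm

Final answer: 0.7855 mm


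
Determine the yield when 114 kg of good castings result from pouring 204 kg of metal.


Formula: Casting Yield = (W_good / W_total) * 100
Yield = (114 kg / 204 kg) * 100 = 55.8824%

55.8824%


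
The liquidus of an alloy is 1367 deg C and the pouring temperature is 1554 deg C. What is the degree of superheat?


Formula: Superheat = T_pour - T_melt
Superheat = 1554 - 1367 = 187 deg C

187 deg C


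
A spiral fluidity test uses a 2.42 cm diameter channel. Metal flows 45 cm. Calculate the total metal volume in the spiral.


Formula: V = pi * (d/2)^2 * L  (cylinder volume)
Radius = 2.42/2 = 1.21 cm
V = pi * 1.21^2 * 45 = 206.9823 cm^3


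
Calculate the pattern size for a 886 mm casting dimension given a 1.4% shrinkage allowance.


Formula: L_pattern = L_casting * (1 + shrinkage_rate/100)
Shrinkage factor = 1 + 1.4/100 = 1.014
L_pattern = 886 mm * 1.014 = 898.4040 mm


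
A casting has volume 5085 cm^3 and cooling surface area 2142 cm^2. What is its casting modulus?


Formula: Casting Modulus M = V / A
M = 5085 cm^3 / 2142 cm^2 = 2.3739 cm


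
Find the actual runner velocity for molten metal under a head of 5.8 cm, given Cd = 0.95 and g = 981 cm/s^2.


Formula: v = Cd * sqrt(2 * g * h)  (Torricelli with discharge coefficient)
2*g*h = 2 * 981 * 5.8 = 11379.6 cm^2/s^2
sqrt(11379.6) = 106.67521 cm/s
v = 0.95 * 106.67521 = 101.3414 cm/s

Answer: 101.3414 cm/s


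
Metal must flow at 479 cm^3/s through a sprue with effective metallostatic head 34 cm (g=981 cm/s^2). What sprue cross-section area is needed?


Formula: v = sqrt(2*g*h), A = Q/v
Velocity: v = sqrt(2 * 981 * 34) = sqrt(66708) = 258.2789 cm/s
Sprue area: A = Q / v = 479 / 258.2789 = 1.8546 cm^2


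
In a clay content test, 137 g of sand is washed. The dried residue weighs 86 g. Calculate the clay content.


Formula: Clay% = (W_total - W_washed) / W_total * 100
Clay mass = 137 - 86 = 51 g
Clay% = 51 / 137 * 100 = 37.2263%

Answer: 37.2263%


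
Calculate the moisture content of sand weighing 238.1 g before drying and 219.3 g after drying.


Formula: MC = (W_wet - W_dry) / W_wet * 100
Water mass = 238.1 - 219.3 = 18.8 g
MC = 18.8 / 238.1 * 100 = 7.8958%


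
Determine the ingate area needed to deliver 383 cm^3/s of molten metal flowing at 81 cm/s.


Formula: A_ingate = Q / v  (continuity equation)
A = 383 cm^3/s / 81 cm/s = 4.7284 cm^2

Answer: 4.7284 cm^2


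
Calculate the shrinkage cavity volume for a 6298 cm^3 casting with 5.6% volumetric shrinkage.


Formula: V_shrink = V_casting * shrinkage_pct / 100
V_shrink = 6298 cm^3 * 5.6 / 100 = 352.6880 cm^3

Answer: 352.6880 cm^3


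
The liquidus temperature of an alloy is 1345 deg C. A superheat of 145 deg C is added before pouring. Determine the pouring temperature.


Formula: T_pour = T_melt + Superheat
T_pour = 1345 + 145 = 1490 deg C

Final answer: 1490 deg C


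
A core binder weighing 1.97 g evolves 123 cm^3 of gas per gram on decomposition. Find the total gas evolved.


Formula: V_gas = W_binder * gas_evolution_rate
V = 1.97 g * 123 cm^3/g = 242.3100 cm^3

Answer: 242.3100 cm^3


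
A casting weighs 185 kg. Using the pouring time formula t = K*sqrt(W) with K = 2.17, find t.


Formula: t = K * sqrt(W)
sqrt(W) = sqrt(185) = 13.60147
t = 2.17 * 13.60147 = 29.5152 s

29.5152 s


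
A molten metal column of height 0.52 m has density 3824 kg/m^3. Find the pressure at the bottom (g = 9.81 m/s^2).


Formula: P = rho * g * h
rho * g = 3824 * 9.81 = 37513.44 N/m^3
P = 37513.44 * 0.52 = 19506.9888 Pa

Answer: 19506.9888 Pa


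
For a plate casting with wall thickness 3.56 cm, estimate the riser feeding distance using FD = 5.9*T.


Formula: FD = 5.9 * T  (riser feeding-distance rule)
FD = 5.9 * 3.56 cm = 21.0040 cm

Answer: 21.0040 cm


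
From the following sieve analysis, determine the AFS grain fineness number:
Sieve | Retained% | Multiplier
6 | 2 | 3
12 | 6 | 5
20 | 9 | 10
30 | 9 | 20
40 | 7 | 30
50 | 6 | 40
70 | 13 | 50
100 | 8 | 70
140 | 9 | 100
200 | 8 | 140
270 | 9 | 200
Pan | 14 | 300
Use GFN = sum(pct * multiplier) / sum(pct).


Formula: GFN = sum(pct * multiplier) / sum(pct)
sum(pct * multiplier) = 9986
sum(pct) = 100
GFN = 9986 / 100 = 99.86

99.86


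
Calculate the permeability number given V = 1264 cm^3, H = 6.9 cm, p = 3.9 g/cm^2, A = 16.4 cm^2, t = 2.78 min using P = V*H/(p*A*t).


Formula: Permeability Number P = (V * H) / (p * A * t)
Numerator: V * H = 1264 * 6.9 = 8721.6
Denominator: p * A * t = 3.9 * 16.4 * 2.78 = 177.8088
P = 8721.6 / 177.8088 = 49.0504

Answer: 49.0504


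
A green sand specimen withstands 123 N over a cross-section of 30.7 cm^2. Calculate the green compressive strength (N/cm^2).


Formula: Compressive Strength = Force / Area
Strength = 123 N / 30.7 cm^2 = 4.0065 N/cm^2

Final answer: 4.0065 N/cm^2


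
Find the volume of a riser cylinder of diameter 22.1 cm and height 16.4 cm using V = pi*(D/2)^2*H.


Formula: V = pi * (D/2)^2 * H  (cylinder volume)
Radius = D/2 = 22.1/2 = 11.05 cm
V = pi * 11.05^2 * 16.4 = 6290.9796 cm^3

Answer: 6290.9796 cm^3


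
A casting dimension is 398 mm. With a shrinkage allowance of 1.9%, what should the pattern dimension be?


Formula: L_pattern = L_casting * (1 + shrinkage_rate/100)
Shrinkage factor = 1 + 1.9/100 = 1.019
L_pattern = 398 mm * 1.019 = 405.5620 mm

Final answer: 405.5620 mm


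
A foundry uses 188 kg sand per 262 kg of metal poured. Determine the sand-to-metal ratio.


Formula: Sand-to-Metal Ratio = W_sand / W_metal
Ratio = 188 kg / 262 kg = 0.7176

Final answer: 0.7176


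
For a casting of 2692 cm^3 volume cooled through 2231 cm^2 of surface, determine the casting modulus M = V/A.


Formula: Casting Modulus M = V / A
M = 2692 cm^3 / 2231 cm^2 = 1.2066 cm

1.2066 cm


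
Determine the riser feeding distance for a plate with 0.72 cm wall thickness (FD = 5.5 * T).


Formula: FD = 5.5 * T  (riser feeding-distance rule)
FD = 5.5 * 0.72 cm = 3.9600 cm

Answer: 3.9600 cm


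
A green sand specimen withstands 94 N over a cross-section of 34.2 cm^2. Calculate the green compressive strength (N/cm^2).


Formula: Compressive Strength = Force / Area
Strength = 94 N / 34.2 cm^2 = 2.7485 N/cm^2

2.7485 N/cm^2


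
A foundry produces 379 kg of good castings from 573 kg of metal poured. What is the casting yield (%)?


Formula: Casting Yield = (W_good / W_total) * 100
Yield = (379 kg / 573 kg) * 100 = 66.1431%

Final answer: 66.1431%


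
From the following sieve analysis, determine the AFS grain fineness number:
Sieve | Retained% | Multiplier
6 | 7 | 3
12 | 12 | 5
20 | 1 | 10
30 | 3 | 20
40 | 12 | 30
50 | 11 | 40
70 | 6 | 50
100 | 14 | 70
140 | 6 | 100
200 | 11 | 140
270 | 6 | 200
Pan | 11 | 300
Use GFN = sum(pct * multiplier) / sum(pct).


Formula: GFN = sum(pct * multiplier) / sum(pct)
sum(pct * multiplier) = 8871
sum(pct) = 100
GFN = 8871 / 100 = 88.71

88.71


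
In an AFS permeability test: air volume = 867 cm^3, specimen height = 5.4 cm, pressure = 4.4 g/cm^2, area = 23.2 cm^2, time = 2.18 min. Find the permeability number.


Formula: Permeability Number P = (V * H) / (p * A * t)
Numerator: V * H = 867 * 5.4 = 4681.8
Denominator: p * A * t = 4.4 * 23.2 * 2.18 = 222.5344
P = 4681.8 / 222.5344 = 21.0385

Final answer: 21.0385


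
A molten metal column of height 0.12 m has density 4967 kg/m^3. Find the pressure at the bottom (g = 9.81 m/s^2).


Formula: P = rho * g * h
rho * g = 4967 * 9.81 = 48726.27 N/m^3
P = 48726.27 * 0.12 = 5847.1524 Pa


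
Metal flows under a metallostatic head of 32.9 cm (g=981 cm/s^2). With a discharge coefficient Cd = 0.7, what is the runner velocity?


Formula: v = Cd * sqrt(2 * g * h)  (Torricelli with discharge coefficient)
2*g*h = 2 * 981 * 32.9 = 64549.8 cm^2/s^2
sqrt(64549.8) = 254.06653 cm/s
v = 0.7 * 254.06653 = 177.8466 cm/s

Answer: 177.8466 cm/s


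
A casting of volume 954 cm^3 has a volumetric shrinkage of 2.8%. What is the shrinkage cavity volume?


Formula: V_shrink = V_casting * shrinkage_pct / 100
V_shrink = 954 cm^3 * 2.8 / 100 = 26.7120 cm^3

26.7120 cm^3


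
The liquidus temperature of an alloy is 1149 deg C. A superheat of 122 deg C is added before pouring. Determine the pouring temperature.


Formula: T_pour = T_melt + Superheat
T_pour = 1149 + 122 = 1271 deg C

Final answer: 1271 deg C


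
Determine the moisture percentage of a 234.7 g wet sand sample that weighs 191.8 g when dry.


Formula: MC = (W_wet - W_dry) / W_wet * 100
Water mass = 234.7 - 191.8 = 42.9 g
MC = 42.9 / 234.7 * 100 = 18.2787%

18.2787%


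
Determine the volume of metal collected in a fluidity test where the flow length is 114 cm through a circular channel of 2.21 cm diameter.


Formula: V = pi * (d/2)^2 * L  (cylinder volume)
Radius = 2.21/2 = 1.105 cm
V = pi * 1.105^2 * 114 = 437.2998 cm^3

Final answer: 437.2998 cm^3


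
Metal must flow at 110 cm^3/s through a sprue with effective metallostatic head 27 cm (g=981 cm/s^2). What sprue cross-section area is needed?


Formula: v = sqrt(2*g*h), A = Q/v
Velocity: v = sqrt(2 * 981 * 27) = sqrt(52974) = 230.1608 cm/s
Sprue area: A = Q / v = 110 / 230.1608 = 0.4779 cm^2

Final answer: 0.4779 cm^2


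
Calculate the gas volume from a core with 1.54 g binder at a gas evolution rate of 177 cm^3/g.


Formula: V_gas = W_binder * gas_evolution_rate
V = 1.54 g * 177 cm^3/g = 272.5800 cm^3

Final answer: 272.5800 cm^3


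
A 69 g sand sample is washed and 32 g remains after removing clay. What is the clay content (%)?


Formula: Clay% = (W_total - W_washed) / W_total * 100
Clay mass = 69 - 32 = 37 g
Clay% = 37 / 69 * 100 = 53.6232%

Final answer: 53.6232%


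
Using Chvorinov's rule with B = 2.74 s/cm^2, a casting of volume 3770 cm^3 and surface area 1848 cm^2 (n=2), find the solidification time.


Formula: t_s = B * (V/A)^n  (Chvorinov's rule, n=2)
Modulus M = V/A = 3770/1848 = 2.040043 cm
M^2 = 2.040043^2 = 4.161775 cm^2
t_s = 2.74 * 4.161775 = 11.4033 s

11.4033 s
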